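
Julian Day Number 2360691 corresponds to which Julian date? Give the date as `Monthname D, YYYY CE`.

March 22, 1751 CE

The Gregorian equivalent of JDN 2360691 is 2 April 1751.
In the Julian calendar that day is March 22, 1751 CE.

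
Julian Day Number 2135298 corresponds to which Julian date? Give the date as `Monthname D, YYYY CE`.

February 16, 1134 CE

The proleptic Gregorian equivalent of JDN 2135298 is 23 February 1134.
In the Julian calendar that day is February 16, 1134 CE.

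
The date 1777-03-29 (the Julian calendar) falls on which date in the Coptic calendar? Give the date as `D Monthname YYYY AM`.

Both dates share Julian Day Number 2370195; in the Coptic calendar that is 3 Parmouti 1493 AM.

3 Parmouti 1493 AM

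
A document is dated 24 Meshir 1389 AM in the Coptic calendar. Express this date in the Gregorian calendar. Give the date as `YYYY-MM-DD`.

Julian Day Number of the source date = 2332170.
Converting JDN 2332170 to the Gregorian calendar gives 28 February 1673 CE.

1673-02-28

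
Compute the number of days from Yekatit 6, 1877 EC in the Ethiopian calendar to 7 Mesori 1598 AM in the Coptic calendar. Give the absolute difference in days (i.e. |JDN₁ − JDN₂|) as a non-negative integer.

First date → JDN 2409585; second date → JDN 2408670.
The interval is |2409585 − 2408670| = 915 days.

915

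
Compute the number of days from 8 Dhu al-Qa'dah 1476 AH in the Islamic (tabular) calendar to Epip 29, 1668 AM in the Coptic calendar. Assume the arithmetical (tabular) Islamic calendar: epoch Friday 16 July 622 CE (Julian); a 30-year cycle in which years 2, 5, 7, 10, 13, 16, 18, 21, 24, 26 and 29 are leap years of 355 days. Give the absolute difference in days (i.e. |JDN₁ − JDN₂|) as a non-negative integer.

37203

First date → JDN 2471433; second date → JDN 2434230.
The interval is |2471433 − 2434230| = 37203 days.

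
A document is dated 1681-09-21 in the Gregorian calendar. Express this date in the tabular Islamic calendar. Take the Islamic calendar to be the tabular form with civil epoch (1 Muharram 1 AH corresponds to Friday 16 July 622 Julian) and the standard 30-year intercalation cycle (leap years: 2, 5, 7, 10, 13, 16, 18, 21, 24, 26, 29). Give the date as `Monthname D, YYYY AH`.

Ramadan 8, 1092 AH

Julian Day Number of the source date = 2335297.
Converting JDN 2335297 to the tabular Islamic calendar gives 8 Ramadan 1092 AH.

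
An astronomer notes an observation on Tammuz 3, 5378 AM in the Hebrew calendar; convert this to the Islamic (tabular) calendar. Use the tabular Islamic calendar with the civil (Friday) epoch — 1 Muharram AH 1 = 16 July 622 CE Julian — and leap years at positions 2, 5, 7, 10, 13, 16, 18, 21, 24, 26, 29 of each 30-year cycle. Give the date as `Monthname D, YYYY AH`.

Rajab 3, 1027 AH

Julian Day Number of the source date = 2312199.
Converting JDN 2312199 to the tabular Islamic calendar gives 3 Rajab 1027 AH.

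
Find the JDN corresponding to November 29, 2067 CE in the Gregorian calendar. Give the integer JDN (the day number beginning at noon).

2476349

JDN 2451545 is 1 January 2000 CE (Gregorian); the target day is +24804 days from there, so JDN = 2476349.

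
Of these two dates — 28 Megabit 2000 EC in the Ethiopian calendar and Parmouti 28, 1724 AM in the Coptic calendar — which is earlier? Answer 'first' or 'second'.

The two dates have Julian Day Numbers 2454563 and 2454593 respectively.
Since 2454563 < 2454593, the first date comes first.

first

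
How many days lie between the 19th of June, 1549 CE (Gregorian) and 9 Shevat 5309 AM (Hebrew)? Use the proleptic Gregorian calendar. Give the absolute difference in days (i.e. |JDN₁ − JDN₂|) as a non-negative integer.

152

JDN of the first date = 2286990.
JDN of the second date = 2286838.
|2286838 − 2286990| = 152.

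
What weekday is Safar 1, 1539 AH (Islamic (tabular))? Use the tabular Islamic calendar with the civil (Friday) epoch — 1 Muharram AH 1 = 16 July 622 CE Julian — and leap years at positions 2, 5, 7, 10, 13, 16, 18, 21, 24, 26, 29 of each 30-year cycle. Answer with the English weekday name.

This is JDN 2493486 (31 October 2114 Gregorian).
2493486 ≡ 2 (mod 7); counting from Monday = 0 gives Wednesday.

Wednesday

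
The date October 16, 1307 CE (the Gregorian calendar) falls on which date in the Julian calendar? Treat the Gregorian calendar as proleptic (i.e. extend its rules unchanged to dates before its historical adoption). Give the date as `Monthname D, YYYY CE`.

October 8, 1307 CE

At this point the Julian calendar is 8 days behind the Gregorian.
16 October 1307 Gregorian − 8 days → 8 October 1307 Julian.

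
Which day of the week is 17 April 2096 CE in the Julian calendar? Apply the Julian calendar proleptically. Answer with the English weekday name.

In the Gregorian calendar this is 30 April 2096 (JDN 2486729).
JDN 2486729 mod 7 = 0, and JDN 0 was a Monday, so this is a Monday.

Monday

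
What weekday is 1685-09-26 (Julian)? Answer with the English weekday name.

In the Gregorian calendar this is 6 October 1685 (JDN 2336773).
2336773 ≡ 5 (mod 7); counting from Monday = 0 gives Saturday.

Saturday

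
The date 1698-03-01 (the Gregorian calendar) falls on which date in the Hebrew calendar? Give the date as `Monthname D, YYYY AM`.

Both dates share Julian Day Number 2341302; in the Hebrew calendar that is 18 Adar 5458 AM.

Adar 18, 5458 AM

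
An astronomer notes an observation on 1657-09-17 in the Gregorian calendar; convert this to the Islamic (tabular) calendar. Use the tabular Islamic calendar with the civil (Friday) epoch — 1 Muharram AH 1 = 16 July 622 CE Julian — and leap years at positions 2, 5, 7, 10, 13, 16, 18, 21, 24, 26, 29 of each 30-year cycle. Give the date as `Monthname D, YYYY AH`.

Dhu al-Hijjah 8, 1067 AH

Julian Day Number of the source date = 2326527.
Converting JDN 2326527 to the tabular Islamic calendar gives 8 Dhu al-Hijjah 1067 AH.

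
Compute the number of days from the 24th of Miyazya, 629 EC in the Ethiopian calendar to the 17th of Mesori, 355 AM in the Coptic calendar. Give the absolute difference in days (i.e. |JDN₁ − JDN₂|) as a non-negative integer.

843

First date → JDN 1953831; second date → JDN 1954674.
The interval is |1953831 − 1954674| = 843 days.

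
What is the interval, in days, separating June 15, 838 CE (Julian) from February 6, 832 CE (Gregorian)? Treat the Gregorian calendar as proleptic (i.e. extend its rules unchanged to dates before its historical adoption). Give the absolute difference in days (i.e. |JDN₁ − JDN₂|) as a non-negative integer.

First date → JDN 2027303; second date → JDN 2024978.
The interval is |2027303 − 2024978| = 2325 days.

2325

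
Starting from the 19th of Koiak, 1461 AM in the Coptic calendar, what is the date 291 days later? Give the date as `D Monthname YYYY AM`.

5 Paopi 1462 AM

JDN of the 19th of Koiak, 1461 AM = 2358403.
2358403 + 291 = 2358694.
JDN 2358694 in the Coptic calendar is 5 Paopi 1462 AM.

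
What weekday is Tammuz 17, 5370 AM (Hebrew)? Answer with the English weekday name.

This is JDN 2309289 (8 July 1610 Gregorian).
2309289 ≡ 3 (mod 7); counting from Monday = 0 gives Thursday.

Thursday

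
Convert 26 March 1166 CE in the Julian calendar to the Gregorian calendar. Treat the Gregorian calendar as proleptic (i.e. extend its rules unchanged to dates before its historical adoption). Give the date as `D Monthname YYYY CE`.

2 April 1166 CE

The Julian–Gregorian offset here is 7 days (Julian trailing).
26 March 1166 Julian + 7 days → 2 April 1166 Gregorian.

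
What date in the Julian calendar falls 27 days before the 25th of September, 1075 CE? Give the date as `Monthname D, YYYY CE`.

August 29, 1075 CE

JDN of the 25th of September, 1075 CE = 2113969.
2113969 − 27 = 2113942.
JDN 2113942 in the Julian calendar is August 29, 1075 CE.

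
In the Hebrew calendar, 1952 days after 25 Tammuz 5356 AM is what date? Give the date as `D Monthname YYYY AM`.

29 Cheshvan 5362 AM

Counting 1952 days forward from JDN 2304189 reaches JDN 2306141, which is 29 Cheshvan 5362 AM.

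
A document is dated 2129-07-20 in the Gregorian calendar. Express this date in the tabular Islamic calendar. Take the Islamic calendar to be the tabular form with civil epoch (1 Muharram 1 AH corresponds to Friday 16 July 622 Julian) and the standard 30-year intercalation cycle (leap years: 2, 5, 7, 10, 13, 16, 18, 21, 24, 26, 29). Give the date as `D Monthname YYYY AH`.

3 Rabi' al-Thani 1554 AH

Both dates share Julian Day Number 2498862; in the tabular Islamic calendar that is 3 Rabi' al-Thani 1554 AH.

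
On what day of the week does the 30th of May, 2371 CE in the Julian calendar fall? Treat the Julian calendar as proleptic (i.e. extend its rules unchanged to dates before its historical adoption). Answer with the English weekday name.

Tuesday

This is JDN 2587215 (15 June 2371 Gregorian).
JDN 2587215 mod 7 = 1, and JDN 0 was a Monday, so this is a Tuesday.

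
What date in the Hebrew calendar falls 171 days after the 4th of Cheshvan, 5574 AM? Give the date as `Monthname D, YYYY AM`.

The starting date is JDN 2383545; 2383545 + 171 = 2383716.
JDN 2383716 corresponds to Nisan 27, 5574 AM.

Nisan 27, 5574 AM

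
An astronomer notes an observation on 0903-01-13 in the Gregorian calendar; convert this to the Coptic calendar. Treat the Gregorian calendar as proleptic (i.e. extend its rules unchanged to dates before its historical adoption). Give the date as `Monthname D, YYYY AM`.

Tobi 13, 619 AM

Julian Day Number of the source date = 2050886.
Converting JDN 2050886 to the Coptic calendar gives 13 Tobi 619 AM.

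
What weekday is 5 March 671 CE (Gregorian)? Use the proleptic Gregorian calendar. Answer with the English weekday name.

Sunday

1966201 ≡ 6 (mod 7); counting from Monday = 0 gives Sunday.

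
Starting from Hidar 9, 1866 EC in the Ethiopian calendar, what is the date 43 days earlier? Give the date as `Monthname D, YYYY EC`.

JDN of Hidar 9, 1866 EC = 2405480.
2405480 − 43 = 2405437.
JDN 2405437 in the Ethiopian calendar is Meskerem 26, 1866 EC.

Meskerem 26, 1866 EC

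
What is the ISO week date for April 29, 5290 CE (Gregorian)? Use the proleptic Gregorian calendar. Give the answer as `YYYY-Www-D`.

The weekday is Saturday (ISO weekday 6).
That Saturday belongs to ISO week 17 of ISO year 5290.

5290-W17-6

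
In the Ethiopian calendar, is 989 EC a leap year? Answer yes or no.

no

989 mod 4 = 1; in the Ethiopian calendar a year is leap when year mod 4 = 3, so it is a common year.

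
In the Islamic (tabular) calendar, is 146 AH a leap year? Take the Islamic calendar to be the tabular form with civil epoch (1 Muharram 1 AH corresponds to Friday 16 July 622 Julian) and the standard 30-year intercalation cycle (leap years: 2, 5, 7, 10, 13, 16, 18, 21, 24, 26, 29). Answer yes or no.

yes

Year 146 AH is year 26 of its 30-year cycle; leap positions are 2, 5, 7, 10, 13, 16, 18, 21, 24, 26, 29, so it is a leap year (355 days).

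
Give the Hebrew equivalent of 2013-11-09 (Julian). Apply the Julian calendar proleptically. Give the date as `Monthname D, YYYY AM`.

Kislev 19, 5774 AM

Both dates share Julian Day Number 2456619; in the Hebrew calendar that is 19 Kislev 5774 AM.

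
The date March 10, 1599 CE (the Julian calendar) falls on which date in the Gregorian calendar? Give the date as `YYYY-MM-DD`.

1599-03-20

At this point the Julian calendar is 10 days behind the Gregorian.
10 March 1599 Julian + 10 days → 20 March 1599 Gregorian.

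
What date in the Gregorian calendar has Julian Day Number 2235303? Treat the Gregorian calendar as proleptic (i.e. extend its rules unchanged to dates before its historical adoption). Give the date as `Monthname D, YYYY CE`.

Counting from JDN 2299161 = 15 Oct 1582 gives an offset of -63858 days.

December 14, 1407 CE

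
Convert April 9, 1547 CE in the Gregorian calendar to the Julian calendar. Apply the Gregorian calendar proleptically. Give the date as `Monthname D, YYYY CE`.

At this point the Julian calendar is 10 days behind the Gregorian.
9 April 1547 Gregorian − 10 days → 30 March 1547 Julian.

March 30, 1547 CE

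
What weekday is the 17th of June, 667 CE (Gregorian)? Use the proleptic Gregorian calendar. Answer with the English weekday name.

JDN 1964844 mod 7 = 0, and JDN 0 was a Monday, so this is a Monday.

Monday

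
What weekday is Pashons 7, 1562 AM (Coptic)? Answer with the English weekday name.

This is JDN 2395431 (14 May 1846 Gregorian).
Since JDN mod 7 = 3 (0 = Monday), the day is Thursday.

Thursday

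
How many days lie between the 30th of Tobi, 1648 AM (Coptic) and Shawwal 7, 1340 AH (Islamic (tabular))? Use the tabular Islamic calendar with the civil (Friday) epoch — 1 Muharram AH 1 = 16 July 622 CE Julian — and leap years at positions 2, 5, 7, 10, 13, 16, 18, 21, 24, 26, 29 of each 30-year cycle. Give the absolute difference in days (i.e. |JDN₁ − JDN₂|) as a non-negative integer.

JDN of the first date = 2426746.
JDN of the second date = 2423209.
|2423209 − 2426746| = 3537.

3537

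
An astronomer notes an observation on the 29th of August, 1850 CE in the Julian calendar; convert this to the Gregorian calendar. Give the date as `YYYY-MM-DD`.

For dates in this range the Gregorian date is 12 days ahead of the Julian.
29 August 1850 Julian + 12 days → 10 September 1850 Gregorian.

1850-09-10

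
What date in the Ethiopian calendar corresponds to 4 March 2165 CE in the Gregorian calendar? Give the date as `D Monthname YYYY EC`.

24 Yekatit 2157 EC

Both dates share Julian Day Number 2511873; in the Ethiopian calendar that is 24 Yekatit 2157 EC.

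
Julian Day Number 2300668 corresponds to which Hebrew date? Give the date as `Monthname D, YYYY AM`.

Kislev 19, 5347 AM

JDN 2300668 is 30 November 1586 in the Gregorian calendar.
In the Hebrew calendar that day is Kislev 19, 5347 AM.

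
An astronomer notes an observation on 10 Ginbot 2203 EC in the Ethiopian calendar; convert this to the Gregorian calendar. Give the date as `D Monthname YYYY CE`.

Both dates share Julian Day Number 2528750; in the Gregorian calendar that is 20 May 2211 CE.

20 May 2211 CE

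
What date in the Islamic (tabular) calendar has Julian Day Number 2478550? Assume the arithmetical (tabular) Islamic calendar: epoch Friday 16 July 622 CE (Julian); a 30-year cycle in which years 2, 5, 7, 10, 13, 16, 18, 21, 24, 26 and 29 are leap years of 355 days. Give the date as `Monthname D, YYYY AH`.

The Gregorian equivalent of JDN 2478550 is 8 December 2073.
In the tabular Islamic calendar that day is Dhu al-Hijjah 8, 1496 AH.

Dhu al-Hijjah 8, 1496 AH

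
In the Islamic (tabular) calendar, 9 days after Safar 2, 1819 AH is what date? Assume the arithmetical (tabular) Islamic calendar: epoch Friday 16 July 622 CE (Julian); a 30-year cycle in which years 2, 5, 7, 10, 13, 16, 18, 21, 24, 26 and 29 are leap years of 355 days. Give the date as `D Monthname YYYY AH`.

11 Safar 1819 AH

Counting 9 days forward from JDN 2592710 reaches JDN 2592719, which is 11 Safar 1819 AH.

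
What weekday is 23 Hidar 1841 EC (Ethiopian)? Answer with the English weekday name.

This is JDN 2396363 (1 December 1848 Gregorian).
JDN 2396363 mod 7 = 4, and JDN 0 was a Monday, so this is a Friday.

Friday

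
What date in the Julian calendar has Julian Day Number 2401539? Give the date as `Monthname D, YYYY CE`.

January 21, 1863 CE

JDN 2401539 is 2 February 1863 in the Gregorian calendar.
In the Julian calendar that day is January 21, 1863 CE.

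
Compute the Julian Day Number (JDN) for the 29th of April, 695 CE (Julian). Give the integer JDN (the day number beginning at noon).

1975025

Equivalently 2 May 695 (proleptic Gregorian).
JDN 2451545 is 1 January 2000 CE (Gregorian); the target day is −476520 days from there, so JDN = 1975025.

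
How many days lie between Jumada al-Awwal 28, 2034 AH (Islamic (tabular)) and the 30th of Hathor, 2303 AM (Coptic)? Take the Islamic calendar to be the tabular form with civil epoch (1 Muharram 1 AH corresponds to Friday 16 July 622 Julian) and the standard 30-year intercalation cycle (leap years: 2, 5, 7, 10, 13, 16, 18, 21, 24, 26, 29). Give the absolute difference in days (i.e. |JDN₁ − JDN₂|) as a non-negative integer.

JDN of the first date = 2669012.
JDN of the second date = 2665924.
|2665924 − 2669012| = 3088.

3088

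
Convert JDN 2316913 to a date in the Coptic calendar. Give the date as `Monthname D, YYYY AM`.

JDN 2316913 is 23 May 1631 in the Gregorian calendar.
In the Coptic calendar that day is Pashons 18, 1347 AM.

Pashons 18, 1347 AM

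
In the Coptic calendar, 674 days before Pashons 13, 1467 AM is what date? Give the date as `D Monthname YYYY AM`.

9 Epip 1465 AM

Counting 674 days back from JDN 2360738 reaches JDN 2360064, which is 9 Epip 1465 AM.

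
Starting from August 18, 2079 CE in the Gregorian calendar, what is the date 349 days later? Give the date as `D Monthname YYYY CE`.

JDN of August 18, 2079 CE = 2480629.
2480629 + 349 = 2480978.
JDN 2480978 in the Gregorian calendar is 1 August 2080 CE.

1 August 2080 CE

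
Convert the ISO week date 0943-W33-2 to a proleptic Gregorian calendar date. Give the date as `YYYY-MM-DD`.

ISO week 1 of 943 is the week containing the first Thursday of 943.
Week 33, day 2 (Tuesday) lands on 0943-08-13.

0943-08-13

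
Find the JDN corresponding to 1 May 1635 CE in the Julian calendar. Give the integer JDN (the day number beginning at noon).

In the Gregorian calendar the same day is 11 May 1635.
JDN 2451545 is 1 January 2000 CE (Gregorian); the target day is −133183 days from there, so JDN = 2318362.

2318362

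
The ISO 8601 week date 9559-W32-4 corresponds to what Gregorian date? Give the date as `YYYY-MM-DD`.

9559-08-06

ISO week 1 of 9559 is the week containing the first Thursday of 9559.
Week 32, day 4 (Thursday) lands on 9559-08-06.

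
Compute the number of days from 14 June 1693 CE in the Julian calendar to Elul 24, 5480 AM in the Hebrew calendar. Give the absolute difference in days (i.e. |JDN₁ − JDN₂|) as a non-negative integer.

9956

JDN of the first date = 2339591.
JDN of the second date = 2349547.
|2349547 − 2339591| = 9956.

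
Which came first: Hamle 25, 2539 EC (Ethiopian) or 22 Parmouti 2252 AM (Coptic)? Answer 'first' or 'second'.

The two dates have Julian Day Numbers 2651549 and 2647439 respectively.
Since 2647439 < 2651549, the second date comes first.

second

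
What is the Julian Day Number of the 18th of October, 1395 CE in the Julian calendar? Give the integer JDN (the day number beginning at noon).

2230872

In the proleptic Gregorian calendar the same day is 26 October 1395.
JDN 2299161 is 15 October 1582 CE (Gregorian); the target day is −68289 days from there, so JDN = 2230872.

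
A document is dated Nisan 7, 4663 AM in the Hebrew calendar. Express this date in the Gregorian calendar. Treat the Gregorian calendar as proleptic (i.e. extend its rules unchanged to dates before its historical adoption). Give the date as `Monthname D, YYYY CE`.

April 11, 903 CE

Both dates share Julian Day Number 2050974; in the Gregorian calendar that is 11 April 903 CE.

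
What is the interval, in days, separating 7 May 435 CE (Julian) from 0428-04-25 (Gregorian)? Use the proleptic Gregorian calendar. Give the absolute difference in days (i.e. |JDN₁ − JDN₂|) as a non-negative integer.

JDN of the first date = 1880068.
JDN of the second date = 1877499.
|1877499 − 1880068| = 2569.

2569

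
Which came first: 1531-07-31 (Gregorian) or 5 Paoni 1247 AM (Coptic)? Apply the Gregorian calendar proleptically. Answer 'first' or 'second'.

The two dates have Julian Day Numbers 2280457 and 2280405 respectively.
Since 2280405 < 2280457, the second date comes first.

second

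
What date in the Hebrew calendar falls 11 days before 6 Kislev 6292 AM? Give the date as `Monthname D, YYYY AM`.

Counting 11 days back from JDN 2645809 reaches JDN 2645798, which is Cheshvan 25, 6292 AM.

Cheshvan 25, 6292 AM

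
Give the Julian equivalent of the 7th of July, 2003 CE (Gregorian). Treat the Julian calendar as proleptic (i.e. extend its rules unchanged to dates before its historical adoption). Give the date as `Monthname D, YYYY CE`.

At this point the Julian calendar is 13 days behind the Gregorian.
7 July 2003 Gregorian − 13 days → 24 June 2003 Julian.

June 24, 2003 CE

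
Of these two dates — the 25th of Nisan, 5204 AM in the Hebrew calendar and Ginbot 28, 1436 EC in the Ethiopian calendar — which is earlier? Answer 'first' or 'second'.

first

Converting both to JDN: 2248583 vs 2248622; the smaller is the first.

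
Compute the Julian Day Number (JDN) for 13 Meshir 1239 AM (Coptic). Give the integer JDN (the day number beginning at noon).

In the proleptic Gregorian calendar the same day is 17 February 1523.
JDN 2451545 is 1 January 2000 CE (Gregorian); the target day is −174174 days from there, so JDN = 2277371.

2277371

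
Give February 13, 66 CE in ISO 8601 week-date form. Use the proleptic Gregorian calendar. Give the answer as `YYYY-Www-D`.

The weekday is Saturday (ISO weekday 6).
That Saturday belongs to ISO week 6 of ISO year 66.

0066-W06-6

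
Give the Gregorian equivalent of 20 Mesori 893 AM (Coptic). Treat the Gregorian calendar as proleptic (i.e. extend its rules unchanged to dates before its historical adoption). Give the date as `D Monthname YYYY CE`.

20 August 1177 CE

Both dates share Julian Day Number 2151182; in the Gregorian calendar that is 20 August 1177 CE.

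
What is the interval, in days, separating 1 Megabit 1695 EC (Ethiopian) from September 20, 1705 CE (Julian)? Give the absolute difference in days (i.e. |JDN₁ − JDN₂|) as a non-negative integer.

938

JDN of the first date = 2343134.
JDN of the second date = 2344072.
|2344072 − 2343134| = 938.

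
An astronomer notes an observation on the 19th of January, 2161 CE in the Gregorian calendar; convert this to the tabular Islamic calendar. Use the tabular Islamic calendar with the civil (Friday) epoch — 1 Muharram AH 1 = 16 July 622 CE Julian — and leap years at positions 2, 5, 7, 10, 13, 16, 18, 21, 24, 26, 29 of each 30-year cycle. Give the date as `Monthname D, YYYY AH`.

Both dates share Julian Day Number 2510368; in the tabular Islamic calendar that is 22 Ramadan 1586 AH.

Ramadan 22, 1586 AH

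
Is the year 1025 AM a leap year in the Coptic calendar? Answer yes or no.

1025 mod 4 = 1; in the Coptic calendar a year is leap when year mod 4 = 3, so it is a common year.

no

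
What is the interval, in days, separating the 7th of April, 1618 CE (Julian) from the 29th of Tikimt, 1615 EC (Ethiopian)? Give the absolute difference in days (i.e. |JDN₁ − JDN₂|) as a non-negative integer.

JDN of the first date = 2312129.
JDN of the second date = 2313792.
|2313792 − 2312129| = 1663.

1663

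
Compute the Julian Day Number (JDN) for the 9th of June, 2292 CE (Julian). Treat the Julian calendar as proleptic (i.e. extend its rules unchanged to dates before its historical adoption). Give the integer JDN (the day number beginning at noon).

Equivalently 24 June 2292 (Gregorian).
JDN 2400001 is 17 November 1858 CE (Gregorian), MJD 0; the target day is +158370 days from there, so JDN = 2558371.

2558371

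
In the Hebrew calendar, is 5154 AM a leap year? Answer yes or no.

Hebrew year 5154 is year 5 of its 19-year Metonic cycle; leap years are at positions 3, 6, 8, 11, 14, 17, 19, so it is a common year (12 months).

no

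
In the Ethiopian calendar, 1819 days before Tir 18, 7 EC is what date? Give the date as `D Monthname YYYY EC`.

25 Tir 2 EC

JDN of Tir 18, 7 EC = 1726549.
1726549 − 1819 = 1724730.
JDN 1724730 in the Ethiopian calendar is 25 Tir 2 EC.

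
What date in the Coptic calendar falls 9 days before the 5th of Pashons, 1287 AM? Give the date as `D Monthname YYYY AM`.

The starting date is JDN 2294985; 2294985 − 9 = 2294976.
JDN 2294976 corresponds to 26 Parmouti 1287 AM.

26 Parmouti 1287 AM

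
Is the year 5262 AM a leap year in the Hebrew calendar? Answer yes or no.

Hebrew year 5262 is year 18 of its 19-year Metonic cycle; leap years are at positions 3, 6, 8, 11, 14, 17, 19, so it is a common year (12 months).

no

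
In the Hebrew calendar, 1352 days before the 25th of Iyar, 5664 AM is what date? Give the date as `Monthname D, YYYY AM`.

The starting date is JDN 2416611; 2416611 − 1352 = 2415259.
JDN 2415259 corresponds to Elul 2, 5660 AM.

Elul 2, 5660 AM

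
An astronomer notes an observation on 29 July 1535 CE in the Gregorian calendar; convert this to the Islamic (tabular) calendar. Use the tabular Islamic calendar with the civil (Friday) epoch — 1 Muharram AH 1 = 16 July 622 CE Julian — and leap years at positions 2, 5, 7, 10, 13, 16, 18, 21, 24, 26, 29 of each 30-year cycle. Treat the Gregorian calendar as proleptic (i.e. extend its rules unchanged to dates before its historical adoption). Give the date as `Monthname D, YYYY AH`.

Muharram 18, 942 AH

Both dates share Julian Day Number 2281916; in the tabular Islamic calendar that is 18 Muharram 942 AH.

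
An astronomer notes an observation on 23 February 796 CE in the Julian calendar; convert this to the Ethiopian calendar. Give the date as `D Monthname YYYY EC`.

The source date corresponds to 27 February 796 in the proleptic Gregorian calendar (JDN 2011850).
That day falls on 28 Yekatit 788 EC in the Ethiopian calendar.

28 Yekatit 788 EC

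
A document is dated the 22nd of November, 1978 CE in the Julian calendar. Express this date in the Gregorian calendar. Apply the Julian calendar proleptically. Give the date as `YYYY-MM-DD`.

1978-12-05

At this point the Julian calendar is 13 days behind the Gregorian.
22 November 1978 Julian + 13 days → 5 December 1978 Gregorian.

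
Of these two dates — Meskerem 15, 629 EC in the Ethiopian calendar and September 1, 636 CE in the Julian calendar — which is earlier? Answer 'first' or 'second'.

second

First date → JDN 1953612; second date → JDN 1953601.
JDN 1953601 < JDN 1953612, so the second date is earlier.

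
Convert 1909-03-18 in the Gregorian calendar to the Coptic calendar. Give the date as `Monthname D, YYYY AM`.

Paremhat 9, 1625 AM

Both dates share Julian Day Number 2418384; in the Coptic calendar that is 9 Paremhat 1625 AM.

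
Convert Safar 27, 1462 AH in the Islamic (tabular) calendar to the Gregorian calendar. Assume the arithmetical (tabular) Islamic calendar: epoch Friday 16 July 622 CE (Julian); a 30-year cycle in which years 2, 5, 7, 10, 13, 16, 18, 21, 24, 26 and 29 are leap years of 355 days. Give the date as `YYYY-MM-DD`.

Both dates share Julian Day Number 2466226; in the Gregorian calendar that is 12 March 2040 CE.

2040-03-12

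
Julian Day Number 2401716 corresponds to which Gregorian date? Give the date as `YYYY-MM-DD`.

Counting from JDN 2299161 = 15 Oct 1582 gives an offset of 102555 days.

1863-07-29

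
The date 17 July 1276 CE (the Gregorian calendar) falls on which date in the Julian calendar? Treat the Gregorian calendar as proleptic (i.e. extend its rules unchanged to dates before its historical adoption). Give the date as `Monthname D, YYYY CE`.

July 10, 1276 CE

The Julian–Gregorian offset here is 7 days (Julian trailing).
17 July 1276 Gregorian − 7 days → 10 July 1276 Julian.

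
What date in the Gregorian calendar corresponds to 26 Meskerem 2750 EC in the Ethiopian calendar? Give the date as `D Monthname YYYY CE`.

Julian Day Number of the source date = 2728318.
Converting JDN 2728318 to the Gregorian calendar gives 12 October 2757 CE.

12 October 2757 CE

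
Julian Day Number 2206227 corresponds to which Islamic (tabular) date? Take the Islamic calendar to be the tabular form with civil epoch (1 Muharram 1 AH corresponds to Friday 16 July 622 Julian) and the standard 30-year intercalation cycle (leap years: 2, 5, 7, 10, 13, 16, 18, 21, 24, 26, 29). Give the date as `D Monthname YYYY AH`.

15 Jumada al-Thani 728 AH

JDN 2206227 is 5 May 1328 in the proleptic Gregorian calendar.
In the tabular Islamic calendar that day is 15 Jumada al-Thani 728 AH.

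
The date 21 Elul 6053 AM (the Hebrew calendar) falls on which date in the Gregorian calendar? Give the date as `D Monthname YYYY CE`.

23 September 2293 CE

Julian Day Number of the source date = 2558827.
Converting JDN 2558827 to the Gregorian calendar gives 23 September 2293 CE.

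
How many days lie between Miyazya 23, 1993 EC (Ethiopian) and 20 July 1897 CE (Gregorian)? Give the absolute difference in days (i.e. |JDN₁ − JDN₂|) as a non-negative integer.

First date → JDN 2452031; second date → JDN 2414126.
The interval is |2452031 − 2414126| = 37905 days.

37905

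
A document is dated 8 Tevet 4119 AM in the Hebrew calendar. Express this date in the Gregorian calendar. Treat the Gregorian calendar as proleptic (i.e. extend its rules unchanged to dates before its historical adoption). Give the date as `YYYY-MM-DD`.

0358-12-26

Both dates share Julian Day Number 1852176; in the Gregorian calendar that is 26 December 358 CE.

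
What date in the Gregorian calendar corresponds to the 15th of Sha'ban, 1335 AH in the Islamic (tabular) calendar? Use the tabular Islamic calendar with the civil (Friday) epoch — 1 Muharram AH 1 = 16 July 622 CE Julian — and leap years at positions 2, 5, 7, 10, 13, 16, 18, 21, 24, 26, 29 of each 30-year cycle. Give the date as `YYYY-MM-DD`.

Julian Day Number of the source date = 2421386.
Converting JDN 2421386 to the Gregorian calendar gives 6 June 1917 CE.

1917-06-06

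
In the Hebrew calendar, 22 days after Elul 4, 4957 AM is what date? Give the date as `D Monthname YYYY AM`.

The starting date is JDN 2158494; 2158494 + 22 = 2158516.
JDN 2158516 corresponds to 26 Elul 4957 AM.

26 Elul 4957 AM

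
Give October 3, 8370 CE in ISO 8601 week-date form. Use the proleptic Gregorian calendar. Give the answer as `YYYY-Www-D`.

8370-W40-6

The weekday is Saturday (ISO weekday 6).
That Saturday belongs to ISO week 40 of ISO year 8370.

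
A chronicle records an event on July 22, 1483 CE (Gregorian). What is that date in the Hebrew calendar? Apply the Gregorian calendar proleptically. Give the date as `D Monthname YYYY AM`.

Both dates share Julian Day Number 2262917; in the Hebrew calendar that is 9 Av 5243 AM.

9 Av 5243 AM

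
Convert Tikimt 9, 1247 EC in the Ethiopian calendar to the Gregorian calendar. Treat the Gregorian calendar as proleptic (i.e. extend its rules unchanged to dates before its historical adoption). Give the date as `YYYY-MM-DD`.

1254-10-13

Julian Day Number of the source date = 2179360.
Converting JDN 2179360 to the Gregorian calendar gives 13 October 1254 CE.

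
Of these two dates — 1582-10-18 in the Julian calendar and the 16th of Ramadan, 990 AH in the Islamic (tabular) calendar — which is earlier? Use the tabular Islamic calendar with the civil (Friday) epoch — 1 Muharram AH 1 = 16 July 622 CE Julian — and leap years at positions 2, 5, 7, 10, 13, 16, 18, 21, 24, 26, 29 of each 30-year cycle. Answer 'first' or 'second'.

second

First date → JDN 2299174; second date → JDN 2299160.
JDN 2299160 < JDN 2299174, so the second date is earlier.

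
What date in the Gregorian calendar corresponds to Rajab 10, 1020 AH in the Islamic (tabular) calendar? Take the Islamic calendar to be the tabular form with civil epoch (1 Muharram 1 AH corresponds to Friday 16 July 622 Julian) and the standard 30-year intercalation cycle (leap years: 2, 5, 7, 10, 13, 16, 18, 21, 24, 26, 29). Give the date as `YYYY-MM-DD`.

Julian Day Number of the source date = 2309726.
Converting JDN 2309726 to the Gregorian calendar gives 18 September 1611 CE.

1611-09-18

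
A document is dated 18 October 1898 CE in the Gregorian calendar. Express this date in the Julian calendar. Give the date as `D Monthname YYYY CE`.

For dates in this range the Gregorian date is 12 days ahead of the Julian.
18 October 1898 Gregorian − 12 days → 6 October 1898 Julian.

6 October 1898 CE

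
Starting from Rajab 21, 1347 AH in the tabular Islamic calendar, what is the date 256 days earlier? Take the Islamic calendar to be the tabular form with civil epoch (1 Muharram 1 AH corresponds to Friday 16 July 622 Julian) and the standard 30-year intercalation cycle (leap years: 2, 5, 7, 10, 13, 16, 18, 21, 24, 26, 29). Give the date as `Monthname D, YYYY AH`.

Dhu al-Qa'dah 2, 1346 AH

Counting 256 days back from JDN 2425615 reaches JDN 2425359, which is Dhu al-Qa'dah 2, 1346 AH.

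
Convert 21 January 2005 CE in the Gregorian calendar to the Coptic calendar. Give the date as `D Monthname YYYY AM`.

Julian Day Number of the source date = 2453392.
Converting JDN 2453392 to the Coptic calendar gives 13 Tobi 1721 AM.

13 Tobi 1721 AM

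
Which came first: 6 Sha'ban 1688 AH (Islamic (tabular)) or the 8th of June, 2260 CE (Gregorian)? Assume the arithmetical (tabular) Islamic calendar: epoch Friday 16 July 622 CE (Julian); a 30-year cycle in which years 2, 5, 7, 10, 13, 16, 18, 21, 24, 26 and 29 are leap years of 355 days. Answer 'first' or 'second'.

first

The two dates have Julian Day Numbers 2546469 and 2546667 respectively.
Since 2546469 < 2546667, the first date comes first.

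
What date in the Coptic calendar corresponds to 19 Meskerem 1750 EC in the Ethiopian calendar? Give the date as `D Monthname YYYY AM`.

Julian Day Number of the source date = 2363061.
Converting JDN 2363061 to the Coptic calendar gives 19 Thout 1474 AM.

19 Thout 1474 AM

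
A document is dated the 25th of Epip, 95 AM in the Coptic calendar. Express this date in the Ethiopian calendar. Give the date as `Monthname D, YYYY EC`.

Hamle 25, 371 EC

Both dates share Julian Day Number 1859687; in the Ethiopian calendar that is 25 Hamle 371 EC.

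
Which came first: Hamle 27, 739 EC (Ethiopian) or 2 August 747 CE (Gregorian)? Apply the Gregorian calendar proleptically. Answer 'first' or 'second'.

The two dates have Julian Day Numbers 1994101 and 1994109 respectively.
Since 1994101 < 1994109, the first date comes first.

first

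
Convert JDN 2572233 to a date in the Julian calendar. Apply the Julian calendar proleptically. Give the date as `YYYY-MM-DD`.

2330-05-23

JDN 2572233 is 8 June 2330 in the Gregorian calendar.
In the Julian calendar that day is 2330-05-23.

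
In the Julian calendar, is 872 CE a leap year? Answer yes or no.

872 mod 4 = 0, so it is a leap year in the Julian calendar.

yes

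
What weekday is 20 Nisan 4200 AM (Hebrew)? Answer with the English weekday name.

Tuesday

Equivalently 10 April 440 Gregorian, JDN 1881867.
JDN 1881867 mod 7 = 1, and JDN 0 was a Monday, so this is a Tuesday.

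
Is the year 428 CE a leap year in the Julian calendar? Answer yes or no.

yes

428 mod 4 = 0, so it is a leap year in the Julian calendar.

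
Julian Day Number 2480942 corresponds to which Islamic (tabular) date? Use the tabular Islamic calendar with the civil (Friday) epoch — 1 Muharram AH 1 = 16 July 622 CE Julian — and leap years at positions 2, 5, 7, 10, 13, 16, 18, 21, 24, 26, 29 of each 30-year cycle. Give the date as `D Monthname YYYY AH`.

JDN 2480942 is 26 June 2080 in the Gregorian calendar.
In the tabular Islamic calendar that day is 8 Ramadan 1503 AH.

8 Ramadan 1503 AH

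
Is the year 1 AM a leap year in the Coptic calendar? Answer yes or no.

no

1 mod 4 = 1; in the Coptic calendar a year is leap when year mod 4 = 3, so it is a common year.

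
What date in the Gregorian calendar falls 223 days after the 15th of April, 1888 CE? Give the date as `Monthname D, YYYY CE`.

November 24, 1888 CE

JDN of the 15th of April, 1888 CE = 2410743.
2410743 + 223 = 2410966.
JDN 2410966 in the Gregorian calendar is November 24, 1888 CE.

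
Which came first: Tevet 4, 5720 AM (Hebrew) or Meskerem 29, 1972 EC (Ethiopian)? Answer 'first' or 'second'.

first

The two dates have Julian Day Numbers 2436938 and 2444157 respectively.
Since 2436938 < 2444157, the first date comes first.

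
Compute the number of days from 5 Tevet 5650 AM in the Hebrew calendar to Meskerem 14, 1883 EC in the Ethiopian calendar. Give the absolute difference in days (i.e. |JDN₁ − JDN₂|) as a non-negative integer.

269

First date → JDN 2411365; second date → JDN 2411634.
The interval is |2411365 − 2411634| = 269 days.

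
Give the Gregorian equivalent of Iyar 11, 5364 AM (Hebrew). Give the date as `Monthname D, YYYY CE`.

Julian Day Number of the source date = 2307040.
Converting JDN 2307040 to the Gregorian calendar gives 11 May 1604 CE.

May 11, 1604 CE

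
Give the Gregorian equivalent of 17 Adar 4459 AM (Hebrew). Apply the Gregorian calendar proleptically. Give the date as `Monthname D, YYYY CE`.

February 26, 699 CE

Both dates share Julian Day Number 1976421; in the Gregorian calendar that is 26 February 699 CE.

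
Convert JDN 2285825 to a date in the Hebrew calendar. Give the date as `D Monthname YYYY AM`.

29 Nisan 5306 AM

The proleptic Gregorian equivalent of JDN 2285825 is 11 April 1546.
In the Hebrew calendar that day is 29 Nisan 5306 AM.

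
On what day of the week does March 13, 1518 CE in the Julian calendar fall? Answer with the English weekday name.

Saturday

This is JDN 2275579 (23 March 1518 Gregorian).
JDN 2275579 mod 7 = 5, and JDN 0 was a Monday, so this is a Saturday.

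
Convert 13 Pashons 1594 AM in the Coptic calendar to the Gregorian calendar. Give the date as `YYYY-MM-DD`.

1878-05-20

Both dates share Julian Day Number 2407125; in the Gregorian calendar that is 20 May 1878 CE.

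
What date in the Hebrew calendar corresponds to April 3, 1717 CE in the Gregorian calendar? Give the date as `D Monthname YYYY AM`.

22 Nisan 5477 AM

Both dates share Julian Day Number 2348274; in the Hebrew calendar that is 22 Nisan 5477 AM.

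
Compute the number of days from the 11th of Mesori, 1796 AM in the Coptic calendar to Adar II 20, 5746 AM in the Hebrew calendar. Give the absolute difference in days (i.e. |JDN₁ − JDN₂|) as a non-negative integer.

34473

JDN of the first date = 2480994.
JDN of the second date = 2446521.
|2446521 − 2480994| = 34473.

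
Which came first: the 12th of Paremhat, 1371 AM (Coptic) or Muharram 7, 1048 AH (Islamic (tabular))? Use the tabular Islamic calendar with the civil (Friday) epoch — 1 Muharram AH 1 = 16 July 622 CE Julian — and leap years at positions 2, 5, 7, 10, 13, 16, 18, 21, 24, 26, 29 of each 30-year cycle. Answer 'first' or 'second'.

Converting both to JDN: 2325613 vs 2319468; the smaller is the second.

second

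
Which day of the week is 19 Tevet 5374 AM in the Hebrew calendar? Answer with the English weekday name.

Equivalently 31 December 1613 Gregorian, JDN 2310561.
2310561 ≡ 1 (mod 7); counting from Monday = 0 gives Tuesday.

Tuesday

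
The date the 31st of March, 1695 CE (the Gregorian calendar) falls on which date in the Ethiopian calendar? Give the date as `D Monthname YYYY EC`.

Both dates share Julian Day Number 2340236; in the Ethiopian calendar that is 25 Megabit 1687 EC.

25 Megabit 1687 EC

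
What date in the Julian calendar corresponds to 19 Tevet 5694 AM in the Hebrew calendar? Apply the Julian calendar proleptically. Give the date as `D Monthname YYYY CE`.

The source date corresponds to 6 January 1934 in the Gregorian calendar (JDN 2427444).
That day falls on 24 December 1933 CE in the Julian calendar.

24 December 1933 CE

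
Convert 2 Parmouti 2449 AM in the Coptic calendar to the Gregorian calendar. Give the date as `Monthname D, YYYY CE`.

April 16, 2733 CE

Julian Day Number of the source date = 2719373.
Converting JDN 2719373 to the Gregorian calendar gives 16 April 2733 CE.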